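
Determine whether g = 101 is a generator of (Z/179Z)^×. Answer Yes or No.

No

φ(179) = 179 − 1 = 178 = 2 · 89.
Test 101^(178/q) mod 179 for each prime factor q of 178:
101^89 ≡ 1 (mod 179)  [q = 2: ≡ 1 ✗]
101^2 ≡ 177 (mod 179)  [q = 89: ≢ 1 ✓]
101^89 ≡ 1 shows ord(101) | 89, strictly less than φ(179); not a primitive root.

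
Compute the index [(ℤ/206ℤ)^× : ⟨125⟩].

By Lagrange's theorem, ord_206(125) divides φ(206) = φ(2)·φ(103) = 1·102 = 102 = 2 · 3 · 17.
Divisors of 102: 1, 2, 3, 6, 17, 34, 51, 102.
Check 125^d mod 206 for each divisor in increasing order:
125^1 ≡ 125
125^2 ≡ 175
125^3 ≡ 39
125^6 ≡ 79
125^17 ≡ 205
125^34 ≡ 1
Thus |⟨125⟩| = ord(125) = 34.
[(Z/206Z)^× : ⟨125⟩] = 102/34 = 3.

3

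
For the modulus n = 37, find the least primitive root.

φ(37) = 37 − 1 = 36 = 2^2 · 3^2.
Test candidates g = 2, 3, … against the prime factors q ∈ {2, 3} of φ(37): g is a generator iff g^(36/q) ≢ 1 for every such q.
g = 2: 2^18 ≡ 36; 2^12 ≡ 26 — none is 1, so 2 is a primitive root.
So 2 is the smallest generator of (Z/37Z)^×.

2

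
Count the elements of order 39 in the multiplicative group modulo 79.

φ(79) = 79 − 1 = 78 = 2 · 3 · 13.
Since (Z/79Z)^× is cyclic of order 78, the number of elements of order d is φ(d) when d | 78 and 0 otherwise.
39 = 3 · 13 divides 78, and φ(39) = 24.

24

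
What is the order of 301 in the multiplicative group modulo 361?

171

The order of 301 must divide φ(361) = φ(19^2) = 19·(19−1) = 342 = 2 · 3^2 · 19.
Divisors of 342: 1, 2, 3, 6, 9, 18, 19, 38, 57, 114, 171, 342.
Evaluate successive powers at the divisors of 342:
301^1 ≡ 301 (mod 361)
301^2 ≡ 351 (mod 361)
301^3 ≡ 239 (mod 361)
301^6 ≡ 83 (mod 361)
301^9 ≡ 343 (mod 361)
301^18 ≡ 324 (mod 361)
301^19 ≡ 54 (mod 361)
301^38 ≡ 28 (mod 361)
301^57 ≡ 68 (mod 361)
301^114 ≡ 292 (mod 361)
301^171 ≡ 1 (mod 361) ✓
The smallest such exponent is 171, so the order of 301 is 171.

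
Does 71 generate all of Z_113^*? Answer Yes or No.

φ(113) = 113 − 1 = 112 = 2^4 · 7.
It suffices to check that the order of 71 is not a proper divisor of 112: compute 71^(112/q) for q ∈ {2, 7}.
71^56 ≡ 112 (mod 113)  [q = 2: ≢ 1 ✓]
71^16 ≡ 1 (mod 113)  [q = 7: ≡ 1 ✗]
Since 71^16 ≡ 1, the order of 71 divides 16 < 112, so 71 is not a primitive root.

No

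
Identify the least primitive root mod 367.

6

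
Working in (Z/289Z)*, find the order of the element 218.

272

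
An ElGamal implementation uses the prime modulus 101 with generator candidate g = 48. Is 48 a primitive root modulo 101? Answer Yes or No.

Yes

φ(101) = 101 − 1 = 100 = 2^2 · 5^2.
An element g generates (Z/101Z)^× iff g^(100/q) ≢ 1 (mod 101) for each prime q ∈ {2, 5}.
48^50 ≡ 100 (mod 101)  [q = 2: ≢ 1 ✓]
48^20 ≡ 87 (mod 101)  [q = 5: ≢ 1 ✓]
Every test exponent gives a nontrivial residue, hence 48 generates the full group.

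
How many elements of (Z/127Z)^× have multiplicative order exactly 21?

12

φ(127) = 127 − 1 = 126 = 2 · 3^2 · 7.
In a cyclic group of order 126, there are φ(d) elements of order d for each divisor d of 126, and zero for non-divisors.
21 = 3 · 7 divides 126, and φ(21) = 12.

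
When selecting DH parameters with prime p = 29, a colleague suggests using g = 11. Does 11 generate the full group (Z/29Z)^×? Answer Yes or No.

φ(29) = 29 − 1 = 28 = 2^2 · 7.
11 is a primitive root mod 29 iff 11^(φ(29)/q) ≢ 1 for every prime q | φ(29), i.e. q ∈ {2, 7}.
11^14 ≡ 28 (mod 29)  [q = 2: ≢ 1 ✓]
11^4 ≡ 25 (mod 29)  [q = 7: ≢ 1 ✓]
All checks pass, so 11 has order 28 and is a primitive root modulo 29.

Yes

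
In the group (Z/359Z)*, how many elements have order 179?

178

φ(359) = 359 − 1 = 358 = 2 · 179.
In a cyclic group of order 358, there are φ(d) elements of order d for each divisor d of 358, and zero for non-divisors.
179 | 358, and φ(179) = 179 − 1 = 178.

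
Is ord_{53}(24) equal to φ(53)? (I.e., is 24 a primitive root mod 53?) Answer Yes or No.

No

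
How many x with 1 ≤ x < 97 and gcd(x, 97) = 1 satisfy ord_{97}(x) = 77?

0

φ(97) = 97 − 1 = 96 = 2^5 · 3.
Since (Z/97Z)^× is cyclic of order 96, the number of elements of order d is φ(d) when d | 96 and 0 otherwise.
Here 96 is not a multiple of 77, so there are no elements of order 77.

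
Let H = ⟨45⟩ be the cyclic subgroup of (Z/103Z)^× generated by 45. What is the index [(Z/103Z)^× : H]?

By Lagrange's theorem, ord_103(45) divides φ(103) = 103 − 1 = 102 = 2 · 3 · 17.
Divisors of 102: 1, 2, 3, 6, 17, 34, 51, 102.
Check 45^d mod 103 for each divisor in increasing order:
45^1 ≡ 45
45^2 ≡ 68
45^3 ≡ 73
45^6 ≡ 76
45^17 ≡ 57
45^34 ≡ 56
45^51 ≡ 102
45^102 ≡ 1
The order of 45 is 102, so the subgroup it generates has 102 elements.
[(Z/103Z)^× : ⟨45⟩] = 102/102 = 1.

1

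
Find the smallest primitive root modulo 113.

3

φ(113) = 113 − 1 = 112 = 2^4 · 7.
g is a primitive root iff g^(112/q) ≢ 1 (mod 113) for each prime q ∈ {2, 7}.
g = 2: 2^56 ≡ 1 — hits 1, so not a primitive root.
g = 3: 3^56 ≡ 112; 3^16 ≡ 49 — none is 1, so 3 is a primitive root.
Hence the least primitive root of 113 is 3.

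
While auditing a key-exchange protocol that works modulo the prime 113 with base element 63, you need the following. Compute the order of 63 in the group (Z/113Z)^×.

56

By Lagrange's theorem, ord_113(63) divides φ(113) = 113 − 1 = 112 = 2^4 · 7.
Divisors of 112: 1, 2, 4, 7, 8, 14, 16, 28, 56, 112.
Test each divisor d:
63^1 ≡ 63
63^2 ≡ 14
63^4 ≡ 83
63^7 ≡ 95
63^8 ≡ 109
63^14 ≡ 98
63^16 ≡ 16
63^28 ≡ 112
63^56 ≡ 1
The smallest such exponent is 56, so the order of 63 is 56.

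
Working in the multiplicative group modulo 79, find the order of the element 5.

39

Since 5 ∈ (Z/79Z)^×, its order divides φ(79) = 79 − 1 = 78 = 2 · 3 · 13.
Divisors of 78: 1, 2, 3, 6, 13, 26, 39, 78.
Check 5^d mod 79 for each divisor in increasing order:
5^1 ≡ 5 (mod 79)
5^2 ≡ 25 (mod 79)
5^3 ≡ 46 (mod 79)
5^6 ≡ 62 (mod 79)
5^13 ≡ 23 (mod 79)
5^26 ≡ 55 (mod 79)
5^39 ≡ 1 (mod 79) ✓
Therefore the multiplicative order of 5 modulo 79 is 39.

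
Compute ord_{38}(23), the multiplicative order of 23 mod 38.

9

Since 23 ∈ (Z/38Z)^×, its order divides φ(38) = φ(2)·φ(19) = 1·18 = 18 = 2 · 3^2.
Divisors of 18: 1, 2, 3, 6, 9, 18.
Compute 23^d (mod 38) for the divisors d until we hit 1:
23^1 ≡ 23 (mod 38)
23^2 ≡ 35 (mod 38)
23^3 ≡ 7 (mod 38)
23^6 ≡ 11 (mod 38)
23^9 ≡ 1 (mod 38) ✓
The smallest such exponent is 9, so the order of 23 is 9.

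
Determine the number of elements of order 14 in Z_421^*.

6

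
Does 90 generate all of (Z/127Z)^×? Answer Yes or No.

φ(127) = 127 − 1 = 126 = 2 · 3^2 · 7.
An element g generates (Z/127Z)^× iff g^(126/q) ≢ 1 (mod 127) for each prime q ∈ {2, 3, 7}.
90^63 ≡ 126 (mod 127)  [q = 2: ≢ 1 ✓]
90^42 ≡ 19 (mod 127)  [q = 3: ≢ 1 ✓]
90^18 ≡ 1 (mod 127)  [q = 7: ≡ 1 ✗]
Since 90^18 ≡ 1, the order of 90 divides 18 < 126, so 90 is not a primitive root.

No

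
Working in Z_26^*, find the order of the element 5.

4

By Lagrange's theorem, ord_26(5) divides φ(26) = φ(2)·φ(13) = 1·12 = 12 = 2^2 · 3.
Divisors of 12: 1, 2, 3, 4, 6, 12.
Check 5^d mod 26 for each divisor in increasing order:
5^1 ≡ 5 (mod 26)
5^2 ≡ 25 (mod 26)
5^3 ≡ 21 (mod 26)
5^4 ≡ 1 (mod 26) ✓
Therefore the multiplicative order of 5 modulo 26 is 4.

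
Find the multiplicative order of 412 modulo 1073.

Since 412 ∈ (Z/1073Z)^×, its order divides φ(1073) = φ(29·37) = (29−1)·(37−1) = 28·36 = 1008 = 2^4 · 3^2 · 7.
Divisors of 1008: 1, 2, 3, 4, 6, 7, 8, 9, 12, 14, 16, 18, 21, 24, 28, 36, 42, 48, 56, 63, 72, 84, 112, 126, 144, 168, 252, 336, 504, 1008.
Compute 412^d (mod 1073) for the divisors d until we hit 1:
412^1 ≡ 412
412^2 ≡ 210
412^3 ≡ 680
412^4 ≡ 107
412^6 ≡ 1010
412^7 ≡ 869
412^8 ≡ 719
412^9 ≡ 80
412^12 ≡ 750
412^14 ≡ 842
412^16 ≡ 848
412^18 ≡ 1035
412^21 ≡ 985
412^24 ≡ 248
412^28 ≡ 784
412^36 ≡ 371
412^42 ≡ 233
412^48 ≡ 343
412^56 ≡ 900
412^63 ≡ 956
412^72 ≡ 297
412^84 ≡ 639
412^112 ≡ 958
412^126 ≡ 813
412^144 ≡ 223
412^168 ≡ 581
412^252 ≡ 1
So ord_1073(412) = 252.

252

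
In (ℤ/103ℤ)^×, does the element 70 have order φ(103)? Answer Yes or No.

Yes

φ(103) = 103 − 1 = 102 = 2 · 3 · 17.
Test 70^(102/q) mod 103 for each prime factor q of 102:
70^51 ≡ 102 (mod 103)  [q = 2: ≢ 1 ✓]
70^34 ≡ 56 (mod 103)  [q = 3: ≢ 1 ✓]
70^6 ≡ 100 (mod 103)  [q = 17: ≢ 1 ✓]
All checks pass, so 70 has order 102 and is a primitive root modulo 103.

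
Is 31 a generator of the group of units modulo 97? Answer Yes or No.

No

φ(97) = 97 − 1 = 96 = 2^5 · 3.
Test 31^(96/q) mod 97 for each prime factor q of 96:
31^48 ≡ 1 (mod 97)  [q = 2: ≡ 1 ✗]
31^32 ≡ 35 (mod 97)  [q = 3: ≢ 1 ✓]
31^48 ≡ 1 shows ord(31) | 48, strictly less than φ(97); not a primitive root.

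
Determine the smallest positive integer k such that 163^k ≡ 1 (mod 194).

48

Since 163 ∈ (Z/194Z)^×, its order divides φ(194) = φ(2)·φ(97) = 1·96 = 96 = 2^5 · 3.
Divisors of 96: 1, 2, 3, 4, 6, 8, 12, 16, 24, 32, 48, 96.
Evaluate successive powers at the divisors of 96:
163^1 ≡ 163 (mod 194)
163^2 ≡ 185 (mod 194)
163^3 ≡ 85 (mod 194)
163^4 ≡ 81 (mod 194)
163^6 ≡ 47 (mod 194)
163^8 ≡ 159 (mod 194)
163^12 ≡ 75 (mod 194)
163^16 ≡ 61 (mod 194)
163^24 ≡ 193 (mod 194)
163^32 ≡ 35 (mod 194)
163^48 ≡ 1 (mod 194) ✓
Therefore the multiplicative order of 163 modulo 194 is 48.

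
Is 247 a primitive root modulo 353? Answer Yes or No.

No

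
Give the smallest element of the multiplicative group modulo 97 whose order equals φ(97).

5

φ(97) = 97 − 1 = 96 = 2^5 · 3.
Test candidates g = 2, 3, … against the prime factors q ∈ {2, 3} of φ(97): g is a generator iff g^(96/q) ≢ 1 for every such q.
g = 2: 2^48 ≡ 1 — hits 1, so not a primitive root.
g = 3: 3^48 ≡ 1 — hits 1, so not a primitive root.
g = 4: 4^48 ≡ 1 — hits 1, so not a primitive root.
g = 5: 5^48 ≡ 96; 5^32 ≡ 35 — none is 1, so 5 is a primitive root.
The smallest primitive root modulo 97 is 5.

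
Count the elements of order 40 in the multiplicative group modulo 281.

16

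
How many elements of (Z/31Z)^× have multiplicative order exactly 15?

8

φ(31) = 31 − 1 = 30 = 2 · 3 · 5.
(Z/31Z)^× is cyclic (|G| = 30); a cyclic group of order m has exactly φ(d) elements of each order d | m, and none otherwise.
15 = 3 · 5 divides 30, and φ(15) = 8.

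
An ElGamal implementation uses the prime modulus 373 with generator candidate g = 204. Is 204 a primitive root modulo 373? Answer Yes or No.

No

φ(373) = 373 − 1 = 372 = 2^2 · 3 · 31.
Test 204^(372/q) mod 373 for each prime factor q of 372:
204^186 ≡ 1 (mod 373)  [q = 2: ≡ 1 ✗]
204^124 ≡ 1 (mod 373)  [q = 3: ≡ 1 ✗]
204^12 ≡ 109 (mod 373)  [q = 31: ≢ 1 ✓]
Since 204^186 ≡ 1, the order of 204 divides 186 < 372, so 204 is not a primitive root.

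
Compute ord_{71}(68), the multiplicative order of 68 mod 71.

70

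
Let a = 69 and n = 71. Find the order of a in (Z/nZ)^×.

70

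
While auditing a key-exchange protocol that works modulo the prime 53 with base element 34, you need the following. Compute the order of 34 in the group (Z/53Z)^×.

Since 34 ∈ (Z/53Z)^×, its order divides φ(53) = 53 − 1 = 52 = 2^2 · 13.
Divisors of 52: 1, 2, 4, 13, 26, 52.
Evaluate successive powers at the divisors of 52:
34^1 ≡ 34 (mod 53)
34^2 ≡ 43 (mod 53)
34^4 ≡ 47 (mod 53)
34^13 ≡ 23 (mod 53)
34^26 ≡ 52 (mod 53)
34^52 ≡ 1 (mod 53) ✓
The smallest such exponent is 52, so the order of 34 is 52.

52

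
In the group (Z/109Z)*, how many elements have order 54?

φ(109) = 109 − 1 = 108 = 2^2 · 3^3.
(Z/109Z)^× is cyclic (|G| = 108); a cyclic group of order m has exactly φ(d) elements of each order d | m, and none otherwise.
54 = 2 · 3^3 divides 108, and φ(54) = 18.

18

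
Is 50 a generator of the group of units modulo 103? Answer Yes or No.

No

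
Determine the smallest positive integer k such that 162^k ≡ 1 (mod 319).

20

ord(162) | φ(319) = φ(11·29) = (11−1)·(29−1) = 10·28 = 280 = 2^3 · 5 · 7.
Divisors of 280: 1, 2, 4, 5, 7, 8, 10, 14, 20, 28, 35, 40, 56, 70, 140, 280.
Check 162^d mod 319 for each divisor in increasing order:
162^1 ≡ 162 (mod 319)
162^2 ≡ 86 (mod 319)
162^4 ≡ 59 (mod 319)
162^5 ≡ 307 (mod 319)
162^7 ≡ 244 (mod 319)
162^8 ≡ 291 (mod 319)
162^10 ≡ 144 (mod 319)
162^14 ≡ 202 (mod 319)
162^20 ≡ 1 (mod 319) ✓
The smallest such exponent is 20, so the order of 162 is 20.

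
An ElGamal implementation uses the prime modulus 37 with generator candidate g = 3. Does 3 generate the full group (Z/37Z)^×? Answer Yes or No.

φ(37) = 37 − 1 = 36 = 2^2 · 3^2.
An element g generates (Z/37Z)^× iff g^(36/q) ≢ 1 (mod 37) for each prime q ∈ {2, 3}.
3^18 ≡ 1 (mod 37)  [q = 2: ≡ 1 ✗]
3^12 ≡ 10 (mod 37)  [q = 3: ≢ 1 ✓]
Since 3^18 ≡ 1, the order of 3 divides 18 < 36, so 3 is not a primitive root.

No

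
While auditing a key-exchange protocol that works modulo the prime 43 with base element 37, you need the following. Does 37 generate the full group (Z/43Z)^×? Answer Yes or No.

φ(43) = 43 − 1 = 42 = 2 · 3 · 7.
An element g generates (Z/43Z)^× iff g^(42/q) ≢ 1 (mod 43) for each prime q ∈ {2, 3, 7}.
37^21 ≡ 42 (mod 43)  [q = 2: ≢ 1 ✓]
37^14 ≡ 36 (mod 43)  [q = 3: ≢ 1 ✓]
37^6 ≡ 1 (mod 43)  [q = 7: ≡ 1 ✗]
The check at q = 7 fails, so 37 generates a proper subgroup.

No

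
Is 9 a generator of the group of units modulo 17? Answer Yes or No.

φ(17) = 17 − 1 = 16 = 2^4.
It suffices to check that the order of 9 is not a proper divisor of 16: compute 9^(16/q) for q ∈ {2}.
9^8 ≡ 1 (mod 17)  [q = 2: ≡ 1 ✗]
Since 9^8 ≡ 1, the order of 9 divides 8 < 16, so 9 is not a primitive root.

No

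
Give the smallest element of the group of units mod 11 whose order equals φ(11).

2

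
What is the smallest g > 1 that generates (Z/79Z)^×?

3

φ(79) = 79 − 1 = 78 = 2 · 3 · 13.
g is a primitive root iff g^(78/q) ≢ 1 (mod 79) for each prime q ∈ {2, 3, 13}.
g = 2: 2^39 ≡ 1 — hits 1, so not a primitive root.
g = 3: 3^39 ≡ 78; 3^26 ≡ 23; 3^6 ≡ 18 — none is 1, so 3 is a primitive root.
The smallest primitive root modulo 79 is 3.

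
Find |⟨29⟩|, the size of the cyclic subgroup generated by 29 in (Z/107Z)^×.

By Lagrange's theorem, ord_107(29) divides φ(107) = 107 − 1 = 106 = 2 · 53.
Divisors of 106: 1, 2, 53, 106.
Check 29^d mod 107 for each divisor in increasing order:
29^1 ≡ 29 (mod 107)
29^2 ≡ 92 (mod 107)
29^53 ≡ 1 (mod 107) ✓
Hence ord(29) = 53.

53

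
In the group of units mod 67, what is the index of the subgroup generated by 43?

3

Since 43 ∈ (Z/67Z)^×, its order divides φ(67) = 67 − 1 = 66 = 2 · 3 · 11.
Divisors of 66: 1, 2, 3, 6, 11, 22, 33, 66.
Check 43^d mod 67 for each divisor in increasing order:
43^1 ≡ 43
43^2 ≡ 40
43^3 ≡ 45
43^6 ≡ 15
43^11 ≡ 66
43^22 ≡ 1
So ord_67(43) = 22, hence |⟨43⟩| = 22.
[(Z/67Z)^× : ⟨43⟩] = 66/22 = 3.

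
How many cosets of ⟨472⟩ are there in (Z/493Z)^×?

By Lagrange's theorem, ord_493(472) divides φ(493) = φ(17·29) = (17−1)·(29−1) = 16·28 = 448 = 2^6 · 7.
Divisors of 448: 1, 2, 4, 7, 8, 14, 16, 28, 32, 56, 64, 112, 224, 448.
Check 472^d mod 493 for each divisor in increasing order:
472^1 ≡ 472
472^2 ≡ 441
472^4 ≡ 239
472^7 ≡ 191
472^8 ≡ 426
472^14 ≡ 492
472^16 ≡ 52
472^28 ≡ 1
Thus |⟨472⟩| = ord(472) = 28.
[(Z/493Z)^× : ⟨472⟩] = 448/28 = 16.

16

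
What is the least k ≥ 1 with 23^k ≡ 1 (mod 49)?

21

The order of 23 must divide φ(49) = φ(7^2) = 7·(7−1) = 42 = 2 · 3 · 7.
Divisors of 42: 1, 2, 3, 6, 7, 14, 21, 42.
Compute 23^d (mod 49) for the divisors d until we hit 1:
23^1 ≡ 23 (mod 49)
23^2 ≡ 39 (mod 49)
23^3 ≡ 15 (mod 49)
23^6 ≡ 29 (mod 49)
23^7 ≡ 30 (mod 49)
23^14 ≡ 18 (mod 49)
23^21 ≡ 1 (mod 49) ✓
Therefore the multiplicative order of 23 modulo 49 is 21.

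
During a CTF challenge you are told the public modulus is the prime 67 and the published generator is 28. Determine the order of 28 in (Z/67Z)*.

66

By Lagrange's theorem, ord_67(28) divides φ(67) = 67 − 1 = 66 = 2 · 3 · 11.
Divisors of 66: 1, 2, 3, 6, 11, 22, 33, 66.
Test each divisor d:
28^1 ≡ 28
28^2 ≡ 47
28^3 ≡ 43
28^6 ≡ 40
28^11 ≡ 38
28^22 ≡ 37
28^33 ≡ 66
28^66 ≡ 1
Therefore the multiplicative order of 28 modulo 67 is 66.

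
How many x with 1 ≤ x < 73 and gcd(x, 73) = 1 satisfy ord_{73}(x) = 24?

8

φ(73) = 73 − 1 = 72 = 2^3 · 3^2.
(Z/73Z)^× is cyclic (|G| = 72); a cyclic group of order m has exactly φ(d) elements of each order d | m, and none otherwise.
24 = 2^3 · 3 divides 72, and φ(24) = 8.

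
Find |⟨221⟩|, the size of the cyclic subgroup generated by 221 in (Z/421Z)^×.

Since 221 ∈ (Z/421Z)^×, its order divides φ(421) = 421 − 1 = 420 = 2^2 · 3 · 5 · 7.
Divisors of 420: 1, 2, 3, 4, 5, 6, 7, 10, 12, 14, 15, 20, 21, 28, 30, 35, 42, 60, 70, 84, 105, 140, 210, 420.
Check 221^d mod 421 for each divisor in increasing order:
221^1 ≡ 221 (mod 421)
221^2 ≡ 5 (mod 421)
221^3 ≡ 263 (mod 421)
221^4 ≡ 25 (mod 421)
221^5 ≡ 52 (mod 421)
221^6 ≡ 125 (mod 421)
221^7 ≡ 260 (mod 421)
221^10 ≡ 178 (mod 421)
221^12 ≡ 48 (mod 421)
221^14 ≡ 240 (mod 421)
221^15 ≡ 415 (mod 421)
221^20 ≡ 109 (mod 421)
221^21 ≡ 92 (mod 421)
221^28 ≡ 344 (mod 421)
221^30 ≡ 36 (mod 421)
221^35 ≡ 188 (mod 421)
221^42 ≡ 44 (mod 421)
221^60 ≡ 33 (mod 421)
221^70 ≡ 401 (mod 421)
221^84 ≡ 252 (mod 421)
221^105 ≡ 29 (mod 421)
221^140 ≡ 400 (mod 421)
221^210 ≡ 420 (mod 421)
221^420 ≡ 1 (mod 421) ✓
The smallest such exponent is 420, so the order of 221 is 420.

420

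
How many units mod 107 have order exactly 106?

φ(107) = 107 − 1 = 106 = 2 · 53.
(Z/107Z)^× is cyclic (|G| = 106); a cyclic group of order m has exactly φ(d) elements of each order d | m, and none otherwise.
106 = 2 · 53 divides 106, and φ(106) = 52.

52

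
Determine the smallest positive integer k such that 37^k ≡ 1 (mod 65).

12

By Lagrange's theorem, ord_65(37) divides φ(65) = φ(5·13) = (5−1)·(13−1) = 4·12 = 48 = 2^4 · 3.
Divisors of 48: 1, 2, 3, 4, 6, 8, 12, 16, 24, 48.
Compute 37^d (mod 65) for the divisors d until we hit 1:
37^1 ≡ 37
37^2 ≡ 4
37^3 ≡ 18
37^4 ≡ 16
37^6 ≡ 64
37^8 ≡ 61
37^12 ≡ 1
Therefore the multiplicative order of 37 modulo 65 is 12.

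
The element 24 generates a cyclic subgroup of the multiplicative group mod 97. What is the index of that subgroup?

4

By Lagrange's theorem, ord_97(24) divides φ(97) = 97 − 1 = 96 = 2^5 · 3.
Divisors of 96: 1, 2, 3, 4, 6, 8, 12, 16, 24, 32, 48, 96.
Evaluate successive powers at the divisors of 96:
24^1 ≡ 24 (mod 97)
24^2 ≡ 91 (mod 97)
24^3 ≡ 50 (mod 97)
24^4 ≡ 36 (mod 97)
24^6 ≡ 75 (mod 97)
24^8 ≡ 35 (mod 97)
24^12 ≡ 96 (mod 97)
24^16 ≡ 61 (mod 97)
24^24 ≡ 1 (mod 97) ✓
Thus |⟨24⟩| = ord(24) = 24.
[(Z/97Z)^× : ⟨24⟩] = 96/24 = 4.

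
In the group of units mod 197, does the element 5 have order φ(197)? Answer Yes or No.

Yes

φ(197) = 197 − 1 = 196 = 2^2 · 7^2.
An element g generates (Z/197Z)^× iff g^(196/q) ≢ 1 (mod 197) for each prime q ∈ {2, 7}.
5^98 ≡ 196 (mod 197)  [q = 2: ≢ 1 ✓]
5^28 ≡ 114 (mod 197)  [q = 7: ≢ 1 ✓]
None equal 1, so ord_197(5) = 196: 5 is a primitive root.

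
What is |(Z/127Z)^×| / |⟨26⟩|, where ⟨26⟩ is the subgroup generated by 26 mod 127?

2

ord(26) | φ(127) = 127 − 1 = 126 = 2 · 3^2 · 7.
Divisors of 126: 1, 2, 3, 6, 7, 9, 14, 18, 21, 42, 63, 126.
Check 26^d mod 127 for each divisor in increasing order:
26^1 ≡ 26 (mod 127)
26^2 ≡ 41 (mod 127)
26^3 ≡ 50 (mod 127)
26^6 ≡ 87 (mod 127)
26^7 ≡ 103 (mod 127)
26^9 ≡ 32 (mod 127)
26^14 ≡ 68 (mod 127)
26^18 ≡ 8 (mod 127)
26^21 ≡ 19 (mod 127)
26^42 ≡ 107 (mod 127)
26^63 ≡ 1 (mod 127) ✓
So ord_127(26) = 63, hence |⟨26⟩| = 63.
[(Z/127Z)^× : ⟨26⟩] = 126/63 = 2.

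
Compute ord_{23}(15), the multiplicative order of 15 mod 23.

22

The order of 15 must divide φ(23) = 23 − 1 = 22 = 2 · 11.
Divisors of 22: 1, 2, 11, 22.
Compute 15^d (mod 23) for the divisors d until we hit 1:
15^1 ≡ 15 (mod 23)
15^2 ≡ 18 (mod 23)
15^11 ≡ 22 (mod 23)
15^22 ≡ 1 (mod 23) ✓
Hence ord(15) = 22.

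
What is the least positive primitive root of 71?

7

φ(71) = 71 − 1 = 70 = 2 · 5 · 7.
Test candidates g = 2, 3, … against the prime factors q ∈ {2, 5, 7} of φ(71): g is a generator iff g^(70/q) ≢ 1 for every such q.
g = 2: 2^35 ≡ 1 — hits 1, so not a primitive root.
g = 3: 3^35 ≡ 1 — hits 1, so not a primitive root.
g = 4: 4^35 ≡ 1 — hits 1, so not a primitive root.
g = 5: 5^35 ≡ 1 — hits 1, so not a primitive root.
g = 6: 6^35 ≡ 1 — hits 1, so not a primitive root.
g = 7: 7^35 ≡ 70; 7^14 ≡ 54; 7^10 ≡ 45 — none is 1, so 7 is a primitive root.
Hence the least primitive root of 71 is 7.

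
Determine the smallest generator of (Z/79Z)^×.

3

φ(79) = 79 − 1 = 78 = 2 · 3 · 13.
Test candidates g = 2, 3, … against the prime factors q ∈ {2, 3, 13} of φ(79): g is a generator iff g^(78/q) ≢ 1 for every such q.
g = 2: 2^39 ≡ 1 — hits 1, so not a primitive root.
g = 3: 3^39 ≡ 78; 3^26 ≡ 23; 3^6 ≡ 18 — none is 1, so 3 is a primitive root.
The smallest primitive root modulo 79 is 3.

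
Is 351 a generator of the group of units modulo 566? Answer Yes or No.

Yes

φ(566) = φ(2)·φ(283) = 1·282 = 282 = 2 · 3 · 47.
351 is a primitive root mod 566 iff 351^(φ(566)/q) ≢ 1 for every prime q | φ(566), i.e. q ∈ {2, 3, 47}.
351^141 ≡ 565 (mod 566)  [q = 2: ≢ 1 ✓]
351^94 ≡ 327 (mod 566)  [q = 3: ≢ 1 ✓]
351^6 ≡ 361 (mod 566)  [q = 47: ≢ 1 ✓]
All checks pass, so 351 has order 282 and is a primitive root modulo 566.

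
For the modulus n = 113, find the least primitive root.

φ(113) = 113 − 1 = 112 = 2^4 · 7.
g is a primitive root iff g^(112/q) ≢ 1 (mod 113) for each prime q ∈ {2, 7}.
g = 2: 2^56 ≡ 1 — hits 1, so not a primitive root.
g = 3: 3^56 ≡ 112; 3^16 ≡ 49 — none is 1, so 3 is a primitive root.
So 3 is the smallest generator of (Z/113Z)^×.

3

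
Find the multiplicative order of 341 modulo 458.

228

ord(341) | φ(458) = φ(2)·φ(229) = 1·228 = 228 = 2^2 · 3 · 19.
Divisors of 228: 1, 2, 3, 4, 6, 12, 19, 38, 57, 76, 114, 228.
Evaluate successive powers at the divisors of 228:
341^1 ≡ 341 (mod 458)
341^2 ≡ 407 (mod 458)
341^3 ≡ 13 (mod 458)
341^4 ≡ 311 (mod 458)
341^6 ≡ 169 (mod 458)
341^12 ≡ 165 (mod 458)
341^19 ≡ 247 (mod 458)
341^38 ≡ 95 (mod 458)
341^57 ≡ 107 (mod 458)
341^76 ≡ 323 (mod 458)
341^114 ≡ 457 (mod 458)
341^228 ≡ 1 (mod 458) ✓
Hence ord(341) = 228.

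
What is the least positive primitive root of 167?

5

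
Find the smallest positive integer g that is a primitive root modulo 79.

φ(79) = 79 − 1 = 78 = 2 · 3 · 13.
g is a primitive root iff g^(78/q) ≢ 1 (mod 79) for each prime q ∈ {2, 3, 13}.
g = 2: 2^39 ≡ 1 — hits 1, so not a primitive root.
g = 3: 3^39 ≡ 78; 3^26 ≡ 23; 3^6 ≡ 18 — none is 1, so 3 is a primitive root.
The smallest primitive root modulo 79 is 3.

3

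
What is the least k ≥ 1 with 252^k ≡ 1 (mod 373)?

The order of 252 must divide φ(373) = 373 − 1 = 372 = 2^2 · 3 · 31.
Divisors of 372: 1, 2, 3, 4, 6, 12, 31, 62, 93, 124, 186, 372.
Compute 252^d (mod 373) for the divisors d until we hit 1:
252^1 ≡ 252
252^2 ≡ 94
252^3 ≡ 189
252^4 ≡ 257
252^6 ≡ 286
252^12 ≡ 109
252^31 ≡ 284
252^62 ≡ 88
252^93 ≡ 1
The smallest such exponent is 93, so the order of 252 is 93.

93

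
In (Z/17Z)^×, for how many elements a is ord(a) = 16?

8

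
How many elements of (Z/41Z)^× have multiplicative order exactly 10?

4

φ(41) = 41 − 1 = 40 = 2^3 · 5.
Since (Z/41Z)^× is cyclic of order 40, the number of elements of order d is φ(d) when d | 40 and 0 otherwise.
10 = 2 · 5 divides 40, and φ(10) = 4.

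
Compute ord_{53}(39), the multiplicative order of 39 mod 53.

52

Since 39 ∈ (Z/53Z)^×, its order divides φ(53) = 53 − 1 = 52 = 2^2 · 13.
Divisors of 52: 1, 2, 4, 13, 26, 52.
Evaluate successive powers at the divisors of 52:
39^1 ≡ 39 (mod 53)
39^2 ≡ 37 (mod 53)
39^4 ≡ 44 (mod 53)
39^13 ≡ 30 (mod 53)
39^26 ≡ 52 (mod 53)
39^52 ≡ 1 (mod 53) ✓
So ord_53(39) = 52.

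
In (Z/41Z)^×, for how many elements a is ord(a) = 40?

16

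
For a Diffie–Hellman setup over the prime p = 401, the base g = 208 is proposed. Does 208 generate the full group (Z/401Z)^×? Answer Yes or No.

φ(401) = 401 − 1 = 400 = 2^4 · 5^2.
An element g generates (Z/401Z)^× iff g^(400/q) ≢ 1 (mod 401) for each prime q ∈ {2, 5}.
208^200 ≡ 400 (mod 401)  [q = 2: ≢ 1 ✓]
208^80 ≡ 318 (mod 401)  [q = 5: ≢ 1 ✓]
Every test exponent gives a nontrivial residue, hence 208 generates the full group.

Yes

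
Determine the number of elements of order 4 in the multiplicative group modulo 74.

2

φ(74) = φ(2)·φ(37) = 1·36 = 36 = 2^2 · 3^2.
Since (Z/74Z)^× is cyclic of order 36, the number of elements of order d is φ(d) when d | 36 and 0 otherwise.
4 = 2^2 divides 36, and φ(4) = 2.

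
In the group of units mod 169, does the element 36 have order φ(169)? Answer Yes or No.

φ(169) = φ(13^2) = 13·(13−1) = 156 = 2^2 · 3 · 13.
It suffices to check that the order of 36 is not a proper divisor of 156: compute 36^(156/q) for q ∈ {2, 3, 13}.
36^78 ≡ 1 (mod 169)  [q = 2: ≡ 1 ✗]
36^52 ≡ 146 (mod 169)  [q = 3: ≢ 1 ✓]
36^12 ≡ 118 (mod 169)  [q = 13: ≢ 1 ✓]
36^78 ≡ 1 shows ord(36) | 78, strictly less than φ(169); not a primitive root.

No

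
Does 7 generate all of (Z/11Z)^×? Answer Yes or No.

Yes

φ(11) = 11 − 1 = 10 = 2 · 5.
An element g generates (Z/11Z)^× iff g^(10/q) ≢ 1 (mod 11) for each prime q ∈ {2, 5}.
7^5 ≡ 10 (mod 11)  [q = 2: ≢ 1 ✓]
7^2 ≡ 5 (mod 11)  [q = 5: ≢ 1 ✓]
None equal 1, so ord_11(7) = 10: 7 is a primitive root.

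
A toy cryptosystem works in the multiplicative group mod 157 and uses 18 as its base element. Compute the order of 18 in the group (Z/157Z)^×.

156

By Lagrange's theorem, ord_157(18) divides φ(157) = 157 − 1 = 156 = 2^2 · 3 · 13.
Divisors of 156: 1, 2, 3, 4, 6, 12, 13, 26, 39, 52, 78, 156.
Compute 18^d (mod 157) for the divisors d until we hit 1:
18^1 ≡ 18
18^2 ≡ 10
18^3 ≡ 23
18^4 ≡ 100
18^6 ≡ 58
18^12 ≡ 67
18^13 ≡ 107
18^26 ≡ 145
18^39 ≡ 129
18^52 ≡ 144
18^78 ≡ 156
18^156 ≡ 1
The smallest such exponent is 156, so the order of 18 is 156.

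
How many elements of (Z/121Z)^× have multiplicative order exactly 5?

4

φ(121) = φ(11^2) = 11·(11−1) = 110 = 2 · 5 · 11.
Since (Z/121Z)^× is cyclic of order 110, the number of elements of order d is φ(d) when d | 110 and 0 otherwise.
5 | 110, and φ(5) = 5 − 1 = 4.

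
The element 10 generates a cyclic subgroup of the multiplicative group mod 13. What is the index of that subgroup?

2

The order of 10 must divide φ(13) = 13 − 1 = 12 = 2^2 · 3.
Divisors of 12: 1, 2, 3, 4, 6, 12.
Check 10^d mod 13 for each divisor in increasing order:
10^1 ≡ 10 (mod 13)
10^2 ≡ 9 (mod 13)
10^3 ≡ 12 (mod 13)
10^4 ≡ 3 (mod 13)
10^6 ≡ 1 (mod 13) ✓
Thus |⟨10⟩| = ord(10) = 6.
[(Z/13Z)^× : ⟨10⟩] = 12/6 = 2.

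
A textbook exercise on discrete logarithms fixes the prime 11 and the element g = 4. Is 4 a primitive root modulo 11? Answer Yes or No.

φ(11) = 11 − 1 = 10 = 2 · 5.
Test 4^(10/q) mod 11 for each prime factor q of 10:
4^5 ≡ 1 (mod 11)  [q = 2: ≡ 1 ✗]
4^2 ≡ 5 (mod 11)  [q = 5: ≢ 1 ✓]
4^5 ≡ 1 shows ord(4) | 5, strictly less than φ(11); not a primitive root.

No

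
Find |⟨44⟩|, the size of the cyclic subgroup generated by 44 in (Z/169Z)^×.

52

ord(44) | φ(169) = φ(13^2) = 13·(13−1) = 156 = 2^2 · 3 · 13.
Divisors of 156: 1, 2, 3, 4, 6, 12, 13, 26, 39, 52, 78, 156.
Test each divisor d:
44^1 ≡ 44
44^2 ≡ 77
44^3 ≡ 8
44^4 ≡ 14
44^6 ≡ 64
44^12 ≡ 40
44^13 ≡ 70
44^26 ≡ 168
44^39 ≡ 99
44^52 ≡ 1
Therefore the multiplicative order of 44 modulo 169 is 52.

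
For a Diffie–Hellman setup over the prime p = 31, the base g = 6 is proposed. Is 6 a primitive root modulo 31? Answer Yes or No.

φ(31) = 31 − 1 = 30 = 2 · 3 · 5.
An element g generates (Z/31Z)^× iff g^(30/q) ≢ 1 (mod 31) for each prime q ∈ {2, 3, 5}.
6^15 ≡ 30 (mod 31)  [q = 2: ≢ 1 ✓]
6^10 ≡ 25 (mod 31)  [q = 3: ≢ 1 ✓]
6^6 ≡ 1 (mod 31)  [q = 5: ≡ 1 ✗]
6^6 ≡ 1 shows ord(6) | 6, strictly less than φ(31); not a primitive root.

No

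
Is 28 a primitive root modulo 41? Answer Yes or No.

φ(41) = 41 − 1 = 40 = 2^3 · 5.
It suffices to check that the order of 28 is not a proper divisor of 40: compute 28^(40/q) for q ∈ {2, 5}.
28^20 ≡ 40 (mod 41)  [q = 2: ≢ 1 ✓]
28^8 ≡ 10 (mod 41)  [q = 5: ≢ 1 ✓]
All checks pass, so 28 has order 40 and is a primitive root modulo 41.

Yes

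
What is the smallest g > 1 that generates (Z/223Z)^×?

3

φ(223) = 223 − 1 = 222 = 2 · 3 · 37.
Test candidates g = 2, 3, … against the prime factors q ∈ {2, 3, 37} of φ(223): g is a generator iff g^(222/q) ≢ 1 for every such q.
g = 2: 2^111 ≡ 1 — hits 1, so not a primitive root.
g = 3: 3^111 ≡ 222; 3^74 ≡ 183; 3^6 ≡ 60 — none is 1, so 3 is a primitive root.
The smallest primitive root modulo 223 is 3.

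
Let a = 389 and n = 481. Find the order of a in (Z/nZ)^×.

36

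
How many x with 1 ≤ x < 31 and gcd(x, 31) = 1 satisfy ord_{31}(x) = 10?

4

φ(31) = 31 − 1 = 30 = 2 · 3 · 5.
Since (Z/31Z)^× is cyclic of order 30, the number of elements of order d is φ(d) when d | 30 and 0 otherwise.
10 = 2 · 5 divides 30, and φ(10) = 4.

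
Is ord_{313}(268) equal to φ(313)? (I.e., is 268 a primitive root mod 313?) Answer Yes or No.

φ(313) = 313 − 1 = 312 = 2^3 · 3 · 13.
Test 268^(312/q) mod 313 for each prime factor q of 312:
268^156 ≡ 312 (mod 313)  [q = 2: ≢ 1 ✓]
268^104 ≡ 214 (mod 313)  [q = 3: ≢ 1 ✓]
268^24 ≡ 277 (mod 313)  [q = 13: ≢ 1 ✓]
None equal 1, so ord_313(268) = 312: 268 is a primitive root.

Yes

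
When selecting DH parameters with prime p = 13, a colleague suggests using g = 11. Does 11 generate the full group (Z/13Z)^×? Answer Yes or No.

φ(13) = 13 − 1 = 12 = 2^2 · 3.
It suffices to check that the order of 11 is not a proper divisor of 12: compute 11^(12/q) for q ∈ {2, 3}.
11^6 ≡ 12 (mod 13)  [q = 2: ≢ 1 ✓]
11^4 ≡ 3 (mod 13)  [q = 3: ≢ 1 ✓]
All checks pass, so 11 has order 12 and is a primitive root modulo 13.

Yes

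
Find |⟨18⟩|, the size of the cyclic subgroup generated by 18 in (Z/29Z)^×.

28

The order of 18 must divide φ(29) = 29 − 1 = 28 = 2^2 · 7.
Divisors of 28: 1, 2, 4, 7, 14, 28.
Compute 18^d (mod 29) for the divisors d until we hit 1:
18^1 ≡ 18
18^2 ≡ 5
18^4 ≡ 25
18^7 ≡ 17
18^14 ≡ 28
18^28 ≡ 1
The smallest such exponent is 28, so the order of 18 is 28.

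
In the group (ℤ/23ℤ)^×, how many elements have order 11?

10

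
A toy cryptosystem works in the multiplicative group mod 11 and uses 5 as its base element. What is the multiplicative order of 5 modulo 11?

Since 5 ∈ (Z/11Z)^×, its order divides φ(11) = 11 − 1 = 10 = 2 · 5.
Divisors of 10: 1, 2, 5, 10.
Compute 5^d (mod 11) for the divisors d until we hit 1:
5^1 ≡ 5 (mod 11)
5^2 ≡ 3 (mod 11)
5^5 ≡ 1 (mod 11) ✓
Hence ord(5) = 5.

5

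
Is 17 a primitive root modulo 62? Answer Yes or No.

Yes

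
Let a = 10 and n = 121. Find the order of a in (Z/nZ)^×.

The order of 10 must divide φ(121) = φ(11^2) = 11·(11−1) = 110 = 2 · 5 · 11.
Divisors of 110: 1, 2, 5, 10, 11, 22, 55, 110.
Check 10^d mod 121 for each divisor in increasing order:
10^1 ≡ 10
10^2 ≡ 100
10^5 ≡ 54
10^10 ≡ 12
10^11 ≡ 120
10^22 ≡ 1
So ord_121(10) = 22.

22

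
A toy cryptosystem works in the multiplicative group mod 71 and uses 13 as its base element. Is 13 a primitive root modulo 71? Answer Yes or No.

Yes

φ(71) = 71 − 1 = 70 = 2 · 5 · 7.
13 is a primitive root mod 71 iff 13^(φ(71)/q) ≢ 1 for every prime q | φ(71), i.e. q ∈ {2, 5, 7}.
13^35 ≡ 70 (mod 71)  [q = 2: ≢ 1 ✓]
13^14 ≡ 25 (mod 71)  [q = 5: ≢ 1 ✓]
13^10 ≡ 20 (mod 71)  [q = 7: ≢ 1 ✓]
None equal 1, so ord_71(13) = 70: 13 is a primitive root.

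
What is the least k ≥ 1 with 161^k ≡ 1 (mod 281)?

The order of 161 must divide φ(281) = 281 − 1 = 280 = 2^3 · 5 · 7.
Divisors of 280: 1, 2, 4, 5, 7, 8, 10, 14, 20, 28, 35, 40, 56, 70, 140, 280.
Test each divisor d:
161^1 ≡ 161
161^2 ≡ 69
161^4 ≡ 265
161^5 ≡ 234
161^7 ≡ 129
161^8 ≡ 256
161^10 ≡ 242
161^14 ≡ 62
161^20 ≡ 116
161^28 ≡ 191
161^35 ≡ 192
161^40 ≡ 249
161^56 ≡ 232
161^70 ≡ 53
161^140 ≡ 280
161^280 ≡ 1
The smallest such exponent is 280, so the order of 161 is 280.

280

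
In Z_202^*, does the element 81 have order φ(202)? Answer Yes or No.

φ(202) = φ(2)·φ(101) = 1·100 = 100 = 2^2 · 5^2.
Test 81^(100/q) mod 202 for each prime factor q of 100:
81^50 ≡ 1 (mod 202)  [q = 2: ≡ 1 ✗]
81^20 ≡ 95 (mod 202)  [q = 5: ≢ 1 ✓]
81^50 ≡ 1 shows ord(81) | 50, strictly less than φ(202); not a primitive root.

No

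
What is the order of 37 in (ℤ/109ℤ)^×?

108

ord(37) | φ(109) = 109 − 1 = 108 = 2^2 · 3^3.
Divisors of 108: 1, 2, 3, 4, 6, 9, 12, 18, 27, 36, 54, 108.
Test each divisor d:
37^1 ≡ 37
37^2 ≡ 61
37^3 ≡ 77
37^4 ≡ 15
37^6 ≡ 43
37^9 ≡ 41
37^12 ≡ 105
37^18 ≡ 46
37^27 ≡ 33
37^36 ≡ 45
37^54 ≡ 108
37^108 ≡ 1
The smallest such exponent is 108, so the order of 37 is 108.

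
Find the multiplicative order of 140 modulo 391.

Since 140 ∈ (Z/391Z)^×, its order divides φ(391) = φ(17·23) = (17−1)·(23−1) = 16·22 = 352 = 2^5 · 11.
Divisors of 352: 1, 2, 4, 8, 11, 16, 22, 32, 44, 88, 176, 352.
Test each divisor d:
140^1 ≡ 140 (mod 391)
140^2 ≡ 50 (mod 391)
140^4 ≡ 154 (mod 391)
140^8 ≡ 256 (mod 391)
140^11 ≡ 47 (mod 391)
140^16 ≡ 239 (mod 391)
140^22 ≡ 254 (mod 391)
140^32 ≡ 35 (mod 391)
140^44 ≡ 1 (mod 391) ✓
Therefore the multiplicative order of 140 modulo 391 is 44.

44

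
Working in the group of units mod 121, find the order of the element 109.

22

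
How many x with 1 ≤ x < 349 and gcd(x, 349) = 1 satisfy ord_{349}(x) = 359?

φ(349) = 349 − 1 = 348 = 2^2 · 3 · 29.
In a cyclic group of order 348, there are φ(d) elements of order d for each divisor d of 348, and zero for non-divisors.
359 does not divide 348, so no element of (Z/349Z)^× has order 359.

0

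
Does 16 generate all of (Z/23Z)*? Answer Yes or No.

φ(23) = 23 − 1 = 22 = 2 · 11.
It suffices to check that the order of 16 is not a proper divisor of 22: compute 16^(22/q) for q ∈ {2, 11}.
16^11 ≡ 1 (mod 23)  [q = 2: ≡ 1 ✗]
16^2 ≡ 3 (mod 23)  [q = 11: ≢ 1 ✓]
The check at q = 2 fails, so 16 generates a proper subgroup.

No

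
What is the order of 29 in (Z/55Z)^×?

10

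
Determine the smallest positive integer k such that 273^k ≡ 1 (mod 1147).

12

By Lagrange's theorem, ord_1147(273) divides φ(1147) = φ(31·37) = (31−1)·(37−1) = 30·36 = 1080 = 2^3 · 3^3 · 5.
Divisors of 1080: 1, 2, 3, 4, 5, 6, 8, 9, 10, 12, 15, 18, 20, 24, 27, 30, 36, 40, 45, 54, 60, 72, 90, 108, 120, 135, 180, 216, 270, 360, 540, 1080.
Test each divisor d:
273^1 ≡ 273 (mod 1147)
273^2 ≡ 1121 (mod 1147)
273^3 ≡ 931 (mod 1147)
273^4 ≡ 676 (mod 1147)
273^5 ≡ 1028 (mod 1147)
273^6 ≡ 776 (mod 1147)
273^8 ≡ 470 (mod 1147)
273^9 ≡ 993 (mod 1147)
273^10 ≡ 397 (mod 1147)
273^12 ≡ 1 (mod 1147) ✓
Therefore the multiplicative order of 273 modulo 1147 is 12.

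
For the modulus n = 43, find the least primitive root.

3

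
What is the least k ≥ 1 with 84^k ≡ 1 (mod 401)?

80

Since 84 ∈ (Z/401Z)^×, its order divides φ(401) = 401 − 1 = 400 = 2^4 · 5^2.
Divisors of 400: 1, 2, 4, 5, 8, 10, 16, 20, 25, 40, 50, 80, 100, 200, 400.
Check 84^d mod 401 for each divisor in increasing order:
84^1 ≡ 84
84^2 ≡ 239
84^4 ≡ 179
84^5 ≡ 199
84^8 ≡ 362
84^10 ≡ 303
84^16 ≡ 318
84^20 ≡ 381
84^25 ≡ 30
84^40 ≡ 400
84^50 ≡ 98
84^80 ≡ 1
Hence ord(84) = 80.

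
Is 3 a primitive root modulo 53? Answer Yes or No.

Yes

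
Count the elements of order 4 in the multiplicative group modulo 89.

φ(89) = 89 − 1 = 88 = 2^3 · 11.
(Z/89Z)^× is cyclic (|G| = 88); a cyclic group of order m has exactly φ(d) elements of each order d | m, and none otherwise.
4 = 2^2 divides 88, and φ(4) = 2.

2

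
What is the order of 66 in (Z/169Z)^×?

13

ord(66) | φ(169) = φ(13^2) = 13·(13−1) = 156 = 2^2 · 3 · 13.
Divisors of 156: 1, 2, 3, 4, 6, 12, 13, 26, 39, 52, 78, 156.
Check 66^d mod 169 for each divisor in increasing order:
66^1 ≡ 66 (mod 169)
66^2 ≡ 131 (mod 169)
66^3 ≡ 27 (mod 169)
66^4 ≡ 92 (mod 169)
66^6 ≡ 53 (mod 169)
66^12 ≡ 105 (mod 169)
66^13 ≡ 1 (mod 169) ✓
The smallest such exponent is 13, so the order of 66 is 13.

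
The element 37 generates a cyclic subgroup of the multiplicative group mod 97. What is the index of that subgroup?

1

Since 37 ∈ (Z/97Z)^×, its order divides φ(97) = 97 − 1 = 96 = 2^5 · 3.
Divisors of 96: 1, 2, 3, 4, 6, 8, 12, 16, 24, 32, 48, 96.
Check 37^d mod 97 for each divisor in increasing order:
37^1 ≡ 37 (mod 97)
37^2 ≡ 11 (mod 97)
37^3 ≡ 19 (mod 97)
37^4 ≡ 24 (mod 97)
37^6 ≡ 70 (mod 97)
37^8 ≡ 91 (mod 97)
37^12 ≡ 50 (mod 97)
37^16 ≡ 36 (mod 97)
37^24 ≡ 75 (mod 97)
37^32 ≡ 35 (mod 97)
37^48 ≡ 96 (mod 97)
37^96 ≡ 1 (mod 97) ✓
Thus |⟨37⟩| = ord(37) = 96.
[(Z/97Z)^× : ⟨37⟩] = 96/96 = 1.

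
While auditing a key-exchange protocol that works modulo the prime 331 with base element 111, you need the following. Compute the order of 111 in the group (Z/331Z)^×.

ord(111) | φ(331) = 331 − 1 = 330 = 2 · 3 · 5 · 11.
Divisors of 330: 1, 2, 3, 5, 6, 10, 11, 15, 22, 30, 33, 55, 66, 110, 165, 330.
Evaluate successive powers at the divisors of 330:
111^1 ≡ 111 (mod 331)
111^2 ≡ 74 (mod 331)
111^3 ≡ 270 (mod 331)
111^5 ≡ 120 (mod 331)
111^6 ≡ 80 (mod 331)
111^10 ≡ 167 (mod 331)
111^11 ≡ 1 (mod 331) ✓
Hence ord(111) = 11.

11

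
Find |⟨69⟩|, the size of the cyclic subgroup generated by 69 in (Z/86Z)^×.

42

ord(69) | φ(86) = φ(2)·φ(43) = 1·42 = 42 = 2 · 3 · 7.
Divisors of 42: 1, 2, 3, 6, 7, 14, 21, 42.
Check 69^d mod 86 for each divisor in increasing order:
69^1 ≡ 69 (mod 86)
69^2 ≡ 31 (mod 86)
69^3 ≡ 75 (mod 86)
69^6 ≡ 35 (mod 86)
69^7 ≡ 7 (mod 86)
69^14 ≡ 49 (mod 86)
69^21 ≡ 85 (mod 86)
69^42 ≡ 1 (mod 86) ✓
The smallest such exponent is 42, so the order of 69 is 42.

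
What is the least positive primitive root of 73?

φ(73) = 73 − 1 = 72 = 2^3 · 3^2.
Test candidates g = 2, 3, … against the prime factors q ∈ {2, 3} of φ(73): g is a generator iff g^(72/q) ≢ 1 for every such q.
g = 2: 2^36 ≡ 1 — hits 1, so not a primitive root.
g = 3: 3^36 ≡ 1 — hits 1, so not a primitive root.
g = 4: 4^36 ≡ 1 — hits 1, so not a primitive root.
g = 5: 5^36 ≡ 72; 5^24 ≡ 8 — none is 1, so 5 is a primitive root.
So 5 is the smallest generator of (Z/73Z)^×.

5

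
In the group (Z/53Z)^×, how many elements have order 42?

0

φ(53) = 53 − 1 = 52 = 2^2 · 13.
In a cyclic group of order 52, there are φ(d) elements of order d for each divisor d of 52, and zero for non-divisors.
42 does not divide 52, so no element of (Z/53Z)^× has order 42.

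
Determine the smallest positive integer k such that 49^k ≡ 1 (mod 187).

The order of 49 must divide φ(187) = φ(11·17) = (11−1)·(17−1) = 10·16 = 160 = 2^5 · 5.
Divisors of 160: 1, 2, 4, 5, 8, 10, 16, 20, 32, 40, 80, 160.
Compute 49^d (mod 187) for the divisors d until we hit 1:
49^1 ≡ 49 (mod 187)
49^2 ≡ 157 (mod 187)
49^4 ≡ 152 (mod 187)
49^5 ≡ 155 (mod 187)
49^8 ≡ 103 (mod 187)
49^10 ≡ 89 (mod 187)
49^16 ≡ 137 (mod 187)
49^20 ≡ 67 (mod 187)
49^32 ≡ 69 (mod 187)
49^40 ≡ 1 (mod 187) ✓
The smallest such exponent is 40, so the order of 49 is 40.

40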